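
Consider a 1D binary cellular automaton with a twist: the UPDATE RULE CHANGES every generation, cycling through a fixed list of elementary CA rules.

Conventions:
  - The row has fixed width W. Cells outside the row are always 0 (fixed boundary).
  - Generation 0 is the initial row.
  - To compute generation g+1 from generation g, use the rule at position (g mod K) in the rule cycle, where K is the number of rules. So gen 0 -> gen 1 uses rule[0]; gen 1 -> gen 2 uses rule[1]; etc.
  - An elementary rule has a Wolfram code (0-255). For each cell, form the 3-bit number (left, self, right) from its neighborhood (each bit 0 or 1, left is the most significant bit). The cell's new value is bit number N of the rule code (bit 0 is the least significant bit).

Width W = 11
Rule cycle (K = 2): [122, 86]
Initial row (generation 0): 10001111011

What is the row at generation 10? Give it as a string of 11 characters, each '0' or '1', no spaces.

Gen 0: 10001111011
Gen 1 (rule 122): 01011001111
Gen 2 (rule 86): 11001110001
Gen 3 (rule 122): 11111011010
Gen 4 (rule 86): 00001001011
Gen 5 (rule 122): 00010110111
Gen 6 (rule 86): 00110010001
Gen 7 (rule 122): 01111101010
Gen 8 (rule 86): 10000101011
Gen 9 (rule 122): 01001010111
Gen 10 (rule 86): 11111010001

Answer: 11111010001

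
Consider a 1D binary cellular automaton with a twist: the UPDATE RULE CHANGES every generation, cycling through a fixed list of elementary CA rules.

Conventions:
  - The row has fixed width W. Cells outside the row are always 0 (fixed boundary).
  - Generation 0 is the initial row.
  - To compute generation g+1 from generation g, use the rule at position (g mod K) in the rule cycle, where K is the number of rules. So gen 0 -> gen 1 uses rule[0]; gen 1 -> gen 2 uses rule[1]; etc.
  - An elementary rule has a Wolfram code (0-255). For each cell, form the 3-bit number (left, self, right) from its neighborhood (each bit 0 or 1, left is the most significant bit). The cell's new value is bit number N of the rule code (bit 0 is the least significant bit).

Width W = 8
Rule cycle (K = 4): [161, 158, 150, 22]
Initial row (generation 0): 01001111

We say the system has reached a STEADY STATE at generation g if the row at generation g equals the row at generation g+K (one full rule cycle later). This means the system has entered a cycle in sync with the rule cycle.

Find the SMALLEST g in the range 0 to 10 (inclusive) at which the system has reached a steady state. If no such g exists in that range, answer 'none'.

Answer: none

Derivation:
Gen 0: 01001111
Gen 1 (rule 161): 00000110
Gen 2 (rule 158): 00001101
Gen 3 (rule 150): 00010001
Gen 4 (rule 22): 00111011
Gen 5 (rule 161): 10010100
Gen 6 (rule 158): 11110110
Gen 7 (rule 150): 01100001
Gen 8 (rule 22): 10010011
Gen 9 (rule 161): 00000000
Gen 10 (rule 158): 00000000
Gen 11 (rule 150): 00000000
Gen 12 (rule 22): 00000000
Gen 13 (rule 161): 11111111
Gen 14 (rule 158): 11111110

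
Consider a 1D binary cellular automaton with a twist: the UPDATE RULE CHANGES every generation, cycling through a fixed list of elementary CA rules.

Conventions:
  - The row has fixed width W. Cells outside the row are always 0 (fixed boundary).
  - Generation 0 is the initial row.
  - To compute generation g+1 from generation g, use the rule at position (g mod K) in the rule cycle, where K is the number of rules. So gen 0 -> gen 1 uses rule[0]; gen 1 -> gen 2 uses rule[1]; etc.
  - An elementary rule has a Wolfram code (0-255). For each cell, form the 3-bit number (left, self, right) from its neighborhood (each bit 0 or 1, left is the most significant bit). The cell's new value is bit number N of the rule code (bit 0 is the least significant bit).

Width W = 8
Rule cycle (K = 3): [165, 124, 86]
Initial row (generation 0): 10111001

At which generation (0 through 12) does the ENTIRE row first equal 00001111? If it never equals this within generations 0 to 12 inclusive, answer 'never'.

Gen 0: 10111001
Gen 1 (rule 165): 11010001
Gen 2 (rule 124): 11111001
Gen 3 (rule 86): 00001111
Gen 4 (rule 165): 11100110
Gen 5 (rule 124): 10110111
Gen 6 (rule 86): 10010001
Gen 7 (rule 165): 10010101
Gen 8 (rule 124): 11011111
Gen 9 (rule 86): 01000001
Gen 10 (rule 165): 01011101
Gen 11 (rule 124): 01110111
Gen 12 (rule 86): 10010001

Answer: 3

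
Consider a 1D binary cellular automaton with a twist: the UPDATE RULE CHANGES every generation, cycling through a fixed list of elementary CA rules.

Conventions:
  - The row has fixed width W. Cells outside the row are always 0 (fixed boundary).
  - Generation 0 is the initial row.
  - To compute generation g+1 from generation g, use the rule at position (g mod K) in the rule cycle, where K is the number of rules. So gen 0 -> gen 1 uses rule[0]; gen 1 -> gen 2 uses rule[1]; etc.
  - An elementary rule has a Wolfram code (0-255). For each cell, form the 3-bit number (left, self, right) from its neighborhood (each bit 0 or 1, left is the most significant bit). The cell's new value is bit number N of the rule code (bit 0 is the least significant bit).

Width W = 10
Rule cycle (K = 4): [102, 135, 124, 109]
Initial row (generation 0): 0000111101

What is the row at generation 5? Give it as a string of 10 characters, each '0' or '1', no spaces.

Answer: 1011000011

Derivation:
Gen 0: 0000111101
Gen 1 (rule 102): 0001000111
Gen 2 (rule 135): 1111011010
Gen 3 (rule 124): 1001111111
Gen 4 (rule 109): 1001000001
Gen 5 (rule 102): 1011000011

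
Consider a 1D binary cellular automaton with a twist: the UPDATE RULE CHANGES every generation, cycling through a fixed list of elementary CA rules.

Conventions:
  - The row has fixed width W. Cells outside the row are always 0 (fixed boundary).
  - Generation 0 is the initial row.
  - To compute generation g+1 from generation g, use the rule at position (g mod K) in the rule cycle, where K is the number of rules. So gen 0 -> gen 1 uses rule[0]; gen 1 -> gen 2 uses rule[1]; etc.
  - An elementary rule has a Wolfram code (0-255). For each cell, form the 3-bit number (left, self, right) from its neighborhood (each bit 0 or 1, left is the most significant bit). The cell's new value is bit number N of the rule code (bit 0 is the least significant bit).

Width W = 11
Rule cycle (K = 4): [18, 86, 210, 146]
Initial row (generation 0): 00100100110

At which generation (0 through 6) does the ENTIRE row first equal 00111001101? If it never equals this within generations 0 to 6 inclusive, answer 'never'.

Answer: 6

Derivation:
Gen 0: 00100100110
Gen 1 (rule 18): 01011011001
Gen 2 (rule 86): 11001001111
Gen 3 (rule 210): 01110110111
Gen 4 (rule 146): 10100000010
Gen 5 (rule 18): 00010000101
Gen 6 (rule 86): 00111001101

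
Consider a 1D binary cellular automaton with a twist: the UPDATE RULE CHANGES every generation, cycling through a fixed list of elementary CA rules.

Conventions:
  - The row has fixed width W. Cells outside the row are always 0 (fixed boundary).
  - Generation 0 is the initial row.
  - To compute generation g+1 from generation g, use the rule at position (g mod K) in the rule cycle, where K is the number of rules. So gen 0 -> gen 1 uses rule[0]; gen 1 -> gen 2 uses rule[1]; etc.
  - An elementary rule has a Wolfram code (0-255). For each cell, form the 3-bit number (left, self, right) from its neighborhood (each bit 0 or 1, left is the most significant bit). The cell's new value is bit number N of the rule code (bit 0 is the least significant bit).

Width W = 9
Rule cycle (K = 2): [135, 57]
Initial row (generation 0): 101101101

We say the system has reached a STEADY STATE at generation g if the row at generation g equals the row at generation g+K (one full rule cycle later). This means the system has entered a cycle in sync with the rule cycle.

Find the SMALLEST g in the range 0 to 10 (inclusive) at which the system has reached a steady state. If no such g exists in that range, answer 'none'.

Answer: 9

Derivation:
Gen 0: 101101101
Gen 1 (rule 135): 100000001
Gen 2 (rule 57): 011111100
Gen 3 (rule 135): 101111001
Gen 4 (rule 57): 011000100
Gen 5 (rule 135): 100011101
Gen 6 (rule 57): 011010010
Gen 7 (rule 135): 100010110
Gen 8 (rule 57): 011001101
Gen 9 (rule 135): 100010001
Gen 10 (rule 57): 011001100
Gen 11 (rule 135): 100010001
Gen 12 (rule 57): 011001100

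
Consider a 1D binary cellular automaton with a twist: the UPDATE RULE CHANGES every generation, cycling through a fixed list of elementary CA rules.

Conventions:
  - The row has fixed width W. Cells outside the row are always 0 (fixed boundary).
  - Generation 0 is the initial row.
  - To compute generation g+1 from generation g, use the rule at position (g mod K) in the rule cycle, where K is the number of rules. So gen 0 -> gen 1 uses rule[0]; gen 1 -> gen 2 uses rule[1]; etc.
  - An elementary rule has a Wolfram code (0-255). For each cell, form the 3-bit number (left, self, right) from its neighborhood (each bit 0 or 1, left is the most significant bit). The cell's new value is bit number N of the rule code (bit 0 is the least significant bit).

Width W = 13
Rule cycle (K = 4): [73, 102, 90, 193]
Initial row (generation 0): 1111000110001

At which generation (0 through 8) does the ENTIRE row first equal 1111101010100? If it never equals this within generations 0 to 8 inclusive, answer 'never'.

Gen 0: 1111000110001
Gen 1 (rule 73): 1001010110100
Gen 2 (rule 102): 1011111011100
Gen 3 (rule 90): 0010001010110
Gen 4 (rule 193): 1000100000010
Gen 5 (rule 73): 0010001111000
Gen 6 (rule 102): 0110010001000
Gen 7 (rule 90): 1111101010100
Gen 8 (rule 193): 0111100000001

Answer: 7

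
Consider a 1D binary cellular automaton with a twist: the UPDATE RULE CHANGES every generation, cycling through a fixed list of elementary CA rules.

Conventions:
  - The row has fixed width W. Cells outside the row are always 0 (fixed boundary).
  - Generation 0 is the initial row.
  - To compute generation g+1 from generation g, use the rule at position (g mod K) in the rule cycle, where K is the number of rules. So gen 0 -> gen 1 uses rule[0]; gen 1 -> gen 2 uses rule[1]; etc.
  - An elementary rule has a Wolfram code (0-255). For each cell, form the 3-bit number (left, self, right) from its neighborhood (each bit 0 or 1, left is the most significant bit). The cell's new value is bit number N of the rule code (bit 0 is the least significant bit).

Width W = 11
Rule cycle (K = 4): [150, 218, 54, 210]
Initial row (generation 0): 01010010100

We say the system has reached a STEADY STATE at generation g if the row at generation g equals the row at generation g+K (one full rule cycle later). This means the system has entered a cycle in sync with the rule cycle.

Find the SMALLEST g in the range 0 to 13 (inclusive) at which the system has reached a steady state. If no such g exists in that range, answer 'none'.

Answer: 0

Derivation:
Gen 0: 01010010100
Gen 1 (rule 150): 11011110110
Gen 2 (rule 218): 11011110111
Gen 3 (rule 54): 00100001000
Gen 4 (rule 210): 01010010100
Gen 5 (rule 150): 11011110110
Gen 6 (rule 218): 11011110111
Gen 7 (rule 54): 00100001000
Gen 8 (rule 210): 01010010100
Gen 9 (rule 150): 11011110110
Gen 10 (rule 218): 11011110111
Gen 11 (rule 54): 00100001000
Gen 12 (rule 210): 01010010100
Gen 13 (rule 150): 11011110110
Gen 14 (rule 218): 11011110111
Gen 15 (rule 54): 00100001000
Gen 16 (rule 210): 01010010100
Gen 17 (rule 150): 11011110110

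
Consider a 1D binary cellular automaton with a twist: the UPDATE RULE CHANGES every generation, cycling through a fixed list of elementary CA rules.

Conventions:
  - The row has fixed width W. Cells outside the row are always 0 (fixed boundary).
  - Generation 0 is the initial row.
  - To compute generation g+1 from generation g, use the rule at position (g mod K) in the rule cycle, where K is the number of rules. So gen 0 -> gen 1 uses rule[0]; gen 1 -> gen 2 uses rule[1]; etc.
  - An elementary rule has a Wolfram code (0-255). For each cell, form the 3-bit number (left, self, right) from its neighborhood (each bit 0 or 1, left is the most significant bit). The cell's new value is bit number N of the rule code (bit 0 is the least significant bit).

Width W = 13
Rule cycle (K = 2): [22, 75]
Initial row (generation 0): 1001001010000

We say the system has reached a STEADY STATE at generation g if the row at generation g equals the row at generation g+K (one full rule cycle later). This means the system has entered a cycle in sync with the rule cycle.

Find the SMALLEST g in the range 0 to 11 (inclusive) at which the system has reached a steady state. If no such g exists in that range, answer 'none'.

Gen 0: 1001001010000
Gen 1 (rule 22): 1111111011000
Gen 2 (rule 75): 1000001011011
Gen 3 (rule 22): 1100011000000
Gen 4 (rule 75): 1101111011111
Gen 5 (rule 22): 0000000000000
Gen 6 (rule 75): 1111111111111
Gen 7 (rule 22): 0000000000000
Gen 8 (rule 75): 1111111111111
Gen 9 (rule 22): 0000000000000
Gen 10 (rule 75): 1111111111111
Gen 11 (rule 22): 0000000000000
Gen 12 (rule 75): 1111111111111
Gen 13 (rule 22): 0000000000000

Answer: 5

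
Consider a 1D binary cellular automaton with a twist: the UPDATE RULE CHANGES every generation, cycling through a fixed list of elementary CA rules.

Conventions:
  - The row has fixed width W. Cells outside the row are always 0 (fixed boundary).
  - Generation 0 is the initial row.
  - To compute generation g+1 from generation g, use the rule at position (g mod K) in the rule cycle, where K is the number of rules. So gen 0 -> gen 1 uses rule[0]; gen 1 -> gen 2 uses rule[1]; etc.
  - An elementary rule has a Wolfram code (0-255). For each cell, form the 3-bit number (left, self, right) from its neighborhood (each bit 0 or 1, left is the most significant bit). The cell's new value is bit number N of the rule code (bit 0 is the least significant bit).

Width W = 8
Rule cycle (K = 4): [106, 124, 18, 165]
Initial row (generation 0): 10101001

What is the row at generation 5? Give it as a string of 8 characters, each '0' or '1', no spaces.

Answer: 01100001

Derivation:
Gen 0: 10101001
Gen 1 (rule 106): 01010010
Gen 2 (rule 124): 01111011
Gen 3 (rule 18): 10000000
Gen 4 (rule 165): 10111111
Gen 5 (rule 106): 01100001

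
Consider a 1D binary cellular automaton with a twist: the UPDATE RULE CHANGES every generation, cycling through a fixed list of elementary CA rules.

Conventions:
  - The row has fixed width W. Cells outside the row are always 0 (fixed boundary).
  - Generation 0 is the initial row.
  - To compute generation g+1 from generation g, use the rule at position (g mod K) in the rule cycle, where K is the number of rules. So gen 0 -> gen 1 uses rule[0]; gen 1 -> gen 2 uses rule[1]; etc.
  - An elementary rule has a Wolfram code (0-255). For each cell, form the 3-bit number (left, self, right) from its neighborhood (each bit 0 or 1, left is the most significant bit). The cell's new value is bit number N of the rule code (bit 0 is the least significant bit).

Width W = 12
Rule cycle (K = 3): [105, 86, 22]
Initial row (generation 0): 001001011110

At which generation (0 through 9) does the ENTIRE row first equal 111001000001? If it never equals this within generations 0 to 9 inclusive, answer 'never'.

Gen 0: 001001011110
Gen 1 (rule 105): 100000110010
Gen 2 (rule 86): 110001011111
Gen 3 (rule 22): 001011000000
Gen 4 (rule 105): 100111011111
Gen 5 (rule 86): 111001000001
Gen 6 (rule 22): 000111100011
Gen 7 (rule 105): 110100101011
Gen 8 (rule 86): 010111101001
Gen 9 (rule 22): 110000001111

Answer: 5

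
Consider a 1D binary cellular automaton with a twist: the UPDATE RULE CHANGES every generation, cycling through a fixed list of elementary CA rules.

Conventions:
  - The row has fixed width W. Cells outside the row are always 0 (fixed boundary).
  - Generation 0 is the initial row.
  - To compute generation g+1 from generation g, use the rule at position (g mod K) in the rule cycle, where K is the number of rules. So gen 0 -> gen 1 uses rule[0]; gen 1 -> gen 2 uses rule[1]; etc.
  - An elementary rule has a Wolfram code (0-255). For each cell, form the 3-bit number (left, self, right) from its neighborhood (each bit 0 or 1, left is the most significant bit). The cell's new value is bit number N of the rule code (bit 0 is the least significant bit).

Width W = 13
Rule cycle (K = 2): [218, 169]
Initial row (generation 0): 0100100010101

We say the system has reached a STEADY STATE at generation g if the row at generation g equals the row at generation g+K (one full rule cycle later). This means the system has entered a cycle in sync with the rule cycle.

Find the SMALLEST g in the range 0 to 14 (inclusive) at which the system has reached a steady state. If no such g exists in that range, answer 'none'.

Gen 0: 0100100010101
Gen 1 (rule 218): 1011010100000
Gen 2 (rule 169): 0110101001111
Gen 3 (rule 218): 1110000111111
Gen 4 (rule 169): 1100110111110
Gen 5 (rule 218): 1111110111111
Gen 6 (rule 169): 1111101111110
Gen 7 (rule 218): 1111101111111
Gen 8 (rule 169): 1111011111110
Gen 9 (rule 218): 1111011111111
Gen 10 (rule 169): 1110111111110
Gen 11 (rule 218): 1110111111111
Gen 12 (rule 169): 1101111111110
Gen 13 (rule 218): 1101111111111
Gen 14 (rule 169): 1011111111110
Gen 15 (rule 218): 0011111111111
Gen 16 (rule 169): 1011111111110

Answer: 14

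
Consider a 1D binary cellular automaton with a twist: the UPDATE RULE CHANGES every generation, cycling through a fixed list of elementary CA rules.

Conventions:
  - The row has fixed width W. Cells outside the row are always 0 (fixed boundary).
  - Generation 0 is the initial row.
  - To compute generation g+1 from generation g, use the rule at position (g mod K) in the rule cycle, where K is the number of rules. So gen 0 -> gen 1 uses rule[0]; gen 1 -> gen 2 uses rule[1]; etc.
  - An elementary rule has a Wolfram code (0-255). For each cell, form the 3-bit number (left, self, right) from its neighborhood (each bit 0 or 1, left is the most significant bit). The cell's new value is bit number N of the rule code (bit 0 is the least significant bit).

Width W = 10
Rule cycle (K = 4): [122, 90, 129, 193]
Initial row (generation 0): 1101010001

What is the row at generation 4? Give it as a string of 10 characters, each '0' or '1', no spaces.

Answer: 1110011101

Derivation:
Gen 0: 1101010001
Gen 1 (rule 122): 1110101010
Gen 2 (rule 90): 1010000001
Gen 3 (rule 129): 0000111100
Gen 4 (rule 193): 1110011101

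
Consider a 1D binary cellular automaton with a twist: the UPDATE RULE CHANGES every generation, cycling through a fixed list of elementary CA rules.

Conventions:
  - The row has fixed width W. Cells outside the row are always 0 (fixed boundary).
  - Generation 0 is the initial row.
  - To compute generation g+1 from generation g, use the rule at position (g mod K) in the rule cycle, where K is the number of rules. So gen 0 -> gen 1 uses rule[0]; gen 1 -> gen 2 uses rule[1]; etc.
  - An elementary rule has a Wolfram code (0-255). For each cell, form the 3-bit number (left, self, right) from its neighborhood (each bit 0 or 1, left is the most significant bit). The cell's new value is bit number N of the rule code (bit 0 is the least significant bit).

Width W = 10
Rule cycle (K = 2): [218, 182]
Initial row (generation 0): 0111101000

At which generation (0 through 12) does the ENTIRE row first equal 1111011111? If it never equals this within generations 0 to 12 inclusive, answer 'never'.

Answer: 3

Derivation:
Gen 0: 0111101000
Gen 1 (rule 218): 1111100100
Gen 2 (rule 182): 0111011110
Gen 3 (rule 218): 1111011111
Gen 4 (rule 182): 0110101110
Gen 5 (rule 218): 1110001111
Gen 6 (rule 182): 0101010110
Gen 7 (rule 218): 1000000111
Gen 8 (rule 182): 1100001010
Gen 9 (rule 218): 1110010001
Gen 10 (rule 182): 0101111011
Gen 11 (rule 218): 1001111011
Gen 12 (rule 182): 1110110100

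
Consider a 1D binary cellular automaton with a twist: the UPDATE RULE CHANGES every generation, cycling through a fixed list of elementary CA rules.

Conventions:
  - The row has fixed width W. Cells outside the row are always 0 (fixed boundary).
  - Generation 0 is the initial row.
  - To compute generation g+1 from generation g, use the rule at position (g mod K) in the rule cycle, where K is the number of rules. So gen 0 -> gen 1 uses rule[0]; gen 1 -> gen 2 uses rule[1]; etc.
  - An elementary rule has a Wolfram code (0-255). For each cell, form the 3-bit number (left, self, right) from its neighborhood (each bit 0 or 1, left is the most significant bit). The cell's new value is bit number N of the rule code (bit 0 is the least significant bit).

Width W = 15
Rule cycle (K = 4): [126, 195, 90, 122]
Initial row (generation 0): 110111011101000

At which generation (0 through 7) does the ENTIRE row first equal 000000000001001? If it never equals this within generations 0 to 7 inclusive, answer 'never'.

Gen 0: 110111011101000
Gen 1 (rule 126): 111101110111100
Gen 2 (rule 195): 011100110011101
Gen 3 (rule 90): 110111111110100
Gen 4 (rule 122): 111100000011010
Gen 5 (rule 126): 100110000111111
Gen 6 (rule 195): 001010111011111
Gen 7 (rule 90): 010000101010001

Answer: never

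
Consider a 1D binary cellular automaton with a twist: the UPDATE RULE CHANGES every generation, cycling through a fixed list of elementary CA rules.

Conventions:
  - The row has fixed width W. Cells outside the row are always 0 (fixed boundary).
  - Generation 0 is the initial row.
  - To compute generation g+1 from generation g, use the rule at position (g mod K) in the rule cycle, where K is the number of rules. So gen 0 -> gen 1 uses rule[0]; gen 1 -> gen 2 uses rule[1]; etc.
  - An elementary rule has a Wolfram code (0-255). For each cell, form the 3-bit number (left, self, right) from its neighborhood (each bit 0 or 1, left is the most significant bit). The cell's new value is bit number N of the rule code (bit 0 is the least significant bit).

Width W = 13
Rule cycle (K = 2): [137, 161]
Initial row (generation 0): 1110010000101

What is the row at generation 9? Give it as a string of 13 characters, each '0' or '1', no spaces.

Answer: 1010010110011

Derivation:
Gen 0: 1110010000101
Gen 1 (rule 137): 1100000110000
Gen 2 (rule 161): 0001110000111
Gen 3 (rule 137): 1101100110110
Gen 4 (rule 161): 0010000001000
Gen 5 (rule 137): 1000111100011
Gen 6 (rule 161): 0010011001000
Gen 7 (rule 137): 1000010000011
Gen 8 (rule 161): 0011000111000
Gen 9 (rule 137): 1010010110011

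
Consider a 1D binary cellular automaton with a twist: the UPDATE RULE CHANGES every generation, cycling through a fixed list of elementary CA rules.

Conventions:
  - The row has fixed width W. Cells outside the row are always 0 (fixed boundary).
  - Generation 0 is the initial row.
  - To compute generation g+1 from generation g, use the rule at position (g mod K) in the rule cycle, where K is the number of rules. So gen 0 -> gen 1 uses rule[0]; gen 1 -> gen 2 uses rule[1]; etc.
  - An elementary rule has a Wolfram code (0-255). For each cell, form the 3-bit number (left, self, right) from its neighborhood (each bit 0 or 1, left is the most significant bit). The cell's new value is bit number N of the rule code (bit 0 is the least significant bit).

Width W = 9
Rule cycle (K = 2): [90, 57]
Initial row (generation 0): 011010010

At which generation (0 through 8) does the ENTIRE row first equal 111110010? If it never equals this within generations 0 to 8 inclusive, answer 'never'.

Gen 0: 011010010
Gen 1 (rule 90): 111001101
Gen 2 (rule 57): 100101010
Gen 3 (rule 90): 011000001
Gen 4 (rule 57): 010111100
Gen 5 (rule 90): 100100110
Gen 6 (rule 57): 010010101
Gen 7 (rule 90): 101100000
Gen 8 (rule 57): 011011111

Answer: never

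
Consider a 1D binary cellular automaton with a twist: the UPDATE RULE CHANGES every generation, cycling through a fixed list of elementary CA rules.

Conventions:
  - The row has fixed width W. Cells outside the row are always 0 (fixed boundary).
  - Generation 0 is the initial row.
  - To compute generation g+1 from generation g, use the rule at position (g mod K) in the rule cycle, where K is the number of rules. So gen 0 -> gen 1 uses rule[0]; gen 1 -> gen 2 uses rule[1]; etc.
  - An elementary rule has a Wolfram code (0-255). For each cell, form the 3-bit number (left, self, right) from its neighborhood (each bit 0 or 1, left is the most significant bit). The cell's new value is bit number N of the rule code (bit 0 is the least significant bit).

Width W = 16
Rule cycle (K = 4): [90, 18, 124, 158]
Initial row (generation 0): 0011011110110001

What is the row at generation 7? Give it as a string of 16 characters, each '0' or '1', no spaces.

Answer: 0011000011111100

Derivation:
Gen 0: 0011011110110001
Gen 1 (rule 90): 0111010010111010
Gen 2 (rule 18): 1000001100000001
Gen 3 (rule 124): 1100001110000001
Gen 4 (rule 158): 1010011101000011
Gen 5 (rule 90): 0001110100100111
Gen 6 (rule 18): 0010000011011000
Gen 7 (rule 124): 0011000011111100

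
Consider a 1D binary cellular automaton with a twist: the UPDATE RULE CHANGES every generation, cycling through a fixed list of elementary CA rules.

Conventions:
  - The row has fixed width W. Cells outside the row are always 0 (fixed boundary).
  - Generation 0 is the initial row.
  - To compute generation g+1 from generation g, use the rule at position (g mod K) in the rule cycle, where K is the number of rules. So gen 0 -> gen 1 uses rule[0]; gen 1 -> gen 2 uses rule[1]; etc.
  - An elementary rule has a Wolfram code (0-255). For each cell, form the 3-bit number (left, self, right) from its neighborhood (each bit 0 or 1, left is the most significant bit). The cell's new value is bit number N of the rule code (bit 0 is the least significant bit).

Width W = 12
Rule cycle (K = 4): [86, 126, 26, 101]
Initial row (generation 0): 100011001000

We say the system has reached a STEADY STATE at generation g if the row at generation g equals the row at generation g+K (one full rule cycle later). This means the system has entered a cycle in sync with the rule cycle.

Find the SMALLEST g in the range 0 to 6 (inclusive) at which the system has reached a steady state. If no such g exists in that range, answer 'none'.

Gen 0: 100011001000
Gen 1 (rule 86): 110101111100
Gen 2 (rule 126): 111111000110
Gen 3 (rule 26): 100000101101
Gen 4 (rule 101): 101110110111
Gen 5 (rule 86): 100010010001
Gen 6 (rule 126): 110111111011
Gen 7 (rule 26): 100100000010
Gen 8 (rule 101): 100101111010
Gen 9 (rule 86): 111100001011
Gen 10 (rule 126): 100110011111

Answer: none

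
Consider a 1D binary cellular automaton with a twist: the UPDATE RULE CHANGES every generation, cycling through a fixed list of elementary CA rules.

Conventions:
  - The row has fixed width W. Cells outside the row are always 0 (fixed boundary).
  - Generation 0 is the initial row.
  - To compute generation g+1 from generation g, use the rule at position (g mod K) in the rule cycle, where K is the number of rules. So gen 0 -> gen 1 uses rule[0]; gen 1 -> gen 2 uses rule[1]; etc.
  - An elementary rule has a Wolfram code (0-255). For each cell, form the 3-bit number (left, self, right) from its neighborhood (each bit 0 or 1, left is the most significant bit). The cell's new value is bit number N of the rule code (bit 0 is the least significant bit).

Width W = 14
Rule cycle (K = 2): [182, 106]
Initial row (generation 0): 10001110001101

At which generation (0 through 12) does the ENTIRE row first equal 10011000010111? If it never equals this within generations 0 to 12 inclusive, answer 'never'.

Gen 0: 10001110001101
Gen 1 (rule 182): 11010101010011
Gen 2 (rule 106): 11101010100111
Gen 3 (rule 182): 01011111111010
Gen 4 (rule 106): 10110000001100
Gen 5 (rule 182): 11001000010010
Gen 6 (rule 106): 11010000100100
Gen 7 (rule 182): 00111001111110
Gen 8 (rule 106): 01101011000010
Gen 9 (rule 182): 10011100100111
Gen 10 (rule 106): 00110101001101
Gen 11 (rule 182): 01001111110011
Gen 12 (rule 106): 10011000010111

Answer: 12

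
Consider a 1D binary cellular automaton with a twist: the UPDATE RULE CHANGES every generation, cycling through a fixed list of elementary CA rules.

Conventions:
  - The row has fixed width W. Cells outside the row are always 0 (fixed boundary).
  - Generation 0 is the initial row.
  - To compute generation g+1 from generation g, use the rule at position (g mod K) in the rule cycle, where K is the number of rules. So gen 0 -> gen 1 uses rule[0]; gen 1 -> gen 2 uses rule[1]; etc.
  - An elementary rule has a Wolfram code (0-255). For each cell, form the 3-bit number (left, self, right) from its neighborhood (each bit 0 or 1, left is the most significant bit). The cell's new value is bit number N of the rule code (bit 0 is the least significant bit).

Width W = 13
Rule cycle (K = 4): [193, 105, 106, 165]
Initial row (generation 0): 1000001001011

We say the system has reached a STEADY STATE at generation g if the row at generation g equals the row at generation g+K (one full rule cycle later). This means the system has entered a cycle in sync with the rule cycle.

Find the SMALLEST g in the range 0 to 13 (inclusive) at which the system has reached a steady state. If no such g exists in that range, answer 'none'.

Answer: none

Derivation:
Gen 0: 1000001001011
Gen 1 (rule 193): 0011100000001
Gen 2 (rule 105): 1010101111100
Gen 3 (rule 106): 0101011000100
Gen 4 (rule 165): 0111100010101
Gen 5 (rule 193): 0011101000000
Gen 6 (rule 105): 1010110011111
Gen 7 (rule 106): 0101110110001
Gen 8 (rule 165): 0110101000101
Gen 9 (rule 193): 0010000010000
Gen 10 (rule 105): 1000111000111
Gen 11 (rule 106): 0001101001101
Gen 12 (rule 165): 1100011000011
Gen 13 (rule 193): 0101001011001
Gen 14 (rule 105): 0010000111000
Gen 15 (rule 106): 0100001101000
Gen 16 (rule 165): 0101100011011
Gen 17 (rule 193): 0000101001001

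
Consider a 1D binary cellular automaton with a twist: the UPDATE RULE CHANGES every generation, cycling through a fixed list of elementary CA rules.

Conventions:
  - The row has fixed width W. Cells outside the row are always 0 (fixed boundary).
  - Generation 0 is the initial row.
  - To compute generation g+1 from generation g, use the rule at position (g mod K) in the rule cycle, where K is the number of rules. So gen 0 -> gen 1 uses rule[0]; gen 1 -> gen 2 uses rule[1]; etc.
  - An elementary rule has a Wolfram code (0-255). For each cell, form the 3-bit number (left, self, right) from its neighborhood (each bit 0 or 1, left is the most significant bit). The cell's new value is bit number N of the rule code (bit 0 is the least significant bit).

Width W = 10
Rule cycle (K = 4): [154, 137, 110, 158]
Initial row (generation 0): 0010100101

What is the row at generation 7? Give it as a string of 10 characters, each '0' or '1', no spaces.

Gen 0: 0010100101
Gen 1 (rule 154): 0100011000
Gen 2 (rule 137): 0001010011
Gen 3 (rule 110): 0011110111
Gen 4 (rule 158): 0111100110
Gen 5 (rule 154): 1111011101
Gen 6 (rule 137): 1110011000
Gen 7 (rule 110): 1010111000

Answer: 1010111000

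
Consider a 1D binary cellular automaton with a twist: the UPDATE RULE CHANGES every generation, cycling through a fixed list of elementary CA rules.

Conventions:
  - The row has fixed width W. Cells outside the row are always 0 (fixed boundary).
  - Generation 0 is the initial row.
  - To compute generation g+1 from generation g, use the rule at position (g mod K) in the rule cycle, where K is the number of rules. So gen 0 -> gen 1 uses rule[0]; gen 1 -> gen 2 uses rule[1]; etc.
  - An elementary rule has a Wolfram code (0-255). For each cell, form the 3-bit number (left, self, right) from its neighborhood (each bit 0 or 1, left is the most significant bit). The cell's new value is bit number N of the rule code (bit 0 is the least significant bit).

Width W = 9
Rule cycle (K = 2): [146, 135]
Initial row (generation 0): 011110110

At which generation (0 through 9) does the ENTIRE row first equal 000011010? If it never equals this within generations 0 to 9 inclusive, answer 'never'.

Answer: 9

Derivation:
Gen 0: 011110110
Gen 1 (rule 146): 101100001
Gen 2 (rule 135): 100001111
Gen 3 (rule 146): 010010110
Gen 4 (rule 135): 110110000
Gen 5 (rule 146): 000001000
Gen 6 (rule 135): 111111011
Gen 7 (rule 146): 011110000
Gen 8 (rule 135): 101100111
Gen 9 (rule 146): 000011010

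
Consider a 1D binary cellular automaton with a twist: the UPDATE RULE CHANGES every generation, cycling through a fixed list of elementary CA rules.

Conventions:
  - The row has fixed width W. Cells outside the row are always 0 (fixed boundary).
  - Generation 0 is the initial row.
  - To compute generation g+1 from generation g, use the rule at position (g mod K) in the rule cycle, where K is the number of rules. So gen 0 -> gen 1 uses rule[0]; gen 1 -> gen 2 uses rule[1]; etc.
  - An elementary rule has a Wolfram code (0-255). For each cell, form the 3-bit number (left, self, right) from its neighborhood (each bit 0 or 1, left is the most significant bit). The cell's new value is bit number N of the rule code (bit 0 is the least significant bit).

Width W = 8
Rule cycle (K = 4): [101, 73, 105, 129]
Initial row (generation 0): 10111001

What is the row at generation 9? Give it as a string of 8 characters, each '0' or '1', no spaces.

Gen 0: 10111001
Gen 1 (rule 101): 11001001
Gen 2 (rule 73): 11000000
Gen 3 (rule 105): 11011111
Gen 4 (rule 129): 00001110
Gen 5 (rule 101): 11100010
Gen 6 (rule 73): 10101000
Gen 7 (rule 105): 01010011
Gen 8 (rule 129): 00000000
Gen 9 (rule 101): 11111111

Answer: 11111111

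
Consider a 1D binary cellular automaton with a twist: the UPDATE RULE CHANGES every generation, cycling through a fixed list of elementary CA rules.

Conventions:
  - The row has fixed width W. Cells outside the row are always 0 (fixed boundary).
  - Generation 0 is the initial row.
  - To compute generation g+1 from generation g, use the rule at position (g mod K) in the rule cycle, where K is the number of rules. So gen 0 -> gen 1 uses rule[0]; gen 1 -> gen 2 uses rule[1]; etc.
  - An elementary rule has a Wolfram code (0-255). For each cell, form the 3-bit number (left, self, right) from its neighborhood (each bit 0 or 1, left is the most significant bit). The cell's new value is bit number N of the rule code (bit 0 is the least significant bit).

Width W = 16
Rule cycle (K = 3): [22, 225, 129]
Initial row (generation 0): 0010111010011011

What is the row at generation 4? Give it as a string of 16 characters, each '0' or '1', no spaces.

Gen 0: 0010111010011011
Gen 1 (rule 22): 0110000011100000
Gen 2 (rule 225): 0010111001101111
Gen 3 (rule 129): 1000010000000110
Gen 4 (rule 22): 1100111000001001

Answer: 1100111000001001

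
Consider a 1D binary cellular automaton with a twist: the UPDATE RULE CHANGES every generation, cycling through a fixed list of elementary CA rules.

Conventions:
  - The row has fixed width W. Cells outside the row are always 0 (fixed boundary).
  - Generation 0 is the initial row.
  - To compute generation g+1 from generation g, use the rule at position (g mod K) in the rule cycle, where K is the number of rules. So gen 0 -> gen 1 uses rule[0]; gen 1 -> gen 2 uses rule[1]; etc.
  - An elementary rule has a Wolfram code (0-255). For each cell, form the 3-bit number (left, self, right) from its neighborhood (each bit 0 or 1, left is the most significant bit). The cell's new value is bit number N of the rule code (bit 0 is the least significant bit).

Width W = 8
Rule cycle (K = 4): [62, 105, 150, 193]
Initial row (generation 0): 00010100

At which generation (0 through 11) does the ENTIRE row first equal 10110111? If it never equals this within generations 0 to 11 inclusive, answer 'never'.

Answer: 3

Derivation:
Gen 0: 00010100
Gen 1 (rule 62): 00111110
Gen 2 (rule 105): 10100010
Gen 3 (rule 150): 10110111
Gen 4 (rule 193): 00010011
Gen 5 (rule 62): 00111110
Gen 6 (rule 105): 10100010
Gen 7 (rule 150): 10110111
Gen 8 (rule 193): 00010011
Gen 9 (rule 62): 00111110
Gen 10 (rule 105): 10100010
Gen 11 (rule 150): 10110111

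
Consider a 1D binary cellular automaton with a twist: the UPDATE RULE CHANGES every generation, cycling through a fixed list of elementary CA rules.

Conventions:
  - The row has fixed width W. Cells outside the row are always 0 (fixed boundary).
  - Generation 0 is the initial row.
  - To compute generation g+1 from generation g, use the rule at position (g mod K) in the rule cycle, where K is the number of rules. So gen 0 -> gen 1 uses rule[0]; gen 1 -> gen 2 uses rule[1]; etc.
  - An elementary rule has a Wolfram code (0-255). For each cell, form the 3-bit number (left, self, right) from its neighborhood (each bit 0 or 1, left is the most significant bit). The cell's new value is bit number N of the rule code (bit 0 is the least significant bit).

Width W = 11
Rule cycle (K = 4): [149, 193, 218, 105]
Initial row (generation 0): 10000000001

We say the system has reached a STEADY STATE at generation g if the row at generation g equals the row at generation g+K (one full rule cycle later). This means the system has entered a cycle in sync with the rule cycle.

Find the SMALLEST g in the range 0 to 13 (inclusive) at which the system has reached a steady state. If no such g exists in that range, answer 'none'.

Gen 0: 10000000001
Gen 1 (rule 149): 11111111101
Gen 2 (rule 193): 01111111100
Gen 3 (rule 218): 11111111110
Gen 4 (rule 105): 10000000010
Gen 5 (rule 149): 11111111011
Gen 6 (rule 193): 01111111001
Gen 7 (rule 218): 11111111110
Gen 8 (rule 105): 10000000010
Gen 9 (rule 149): 11111111011
Gen 10 (rule 193): 01111111001
Gen 11 (rule 218): 11111111110
Gen 12 (rule 105): 10000000010
Gen 13 (rule 149): 11111111011
Gen 14 (rule 193): 01111111001
Gen 15 (rule 218): 11111111110
Gen 16 (rule 105): 10000000010
Gen 17 (rule 149): 11111111011

Answer: 3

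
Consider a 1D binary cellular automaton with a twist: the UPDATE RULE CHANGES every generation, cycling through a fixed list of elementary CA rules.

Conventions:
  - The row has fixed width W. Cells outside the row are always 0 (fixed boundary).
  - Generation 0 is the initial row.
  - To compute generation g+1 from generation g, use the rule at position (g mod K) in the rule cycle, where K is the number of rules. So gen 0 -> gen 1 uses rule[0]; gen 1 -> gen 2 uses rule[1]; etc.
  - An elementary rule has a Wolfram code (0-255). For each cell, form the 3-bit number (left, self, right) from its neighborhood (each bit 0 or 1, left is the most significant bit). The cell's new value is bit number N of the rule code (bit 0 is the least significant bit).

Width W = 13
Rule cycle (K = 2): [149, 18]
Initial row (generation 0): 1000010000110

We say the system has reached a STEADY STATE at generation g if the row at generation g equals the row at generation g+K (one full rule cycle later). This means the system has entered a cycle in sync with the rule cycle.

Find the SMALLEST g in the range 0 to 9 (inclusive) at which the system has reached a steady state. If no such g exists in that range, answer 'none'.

Gen 0: 1000010000110
Gen 1 (rule 149): 1111011110001
Gen 2 (rule 18): 0000000001010
Gen 3 (rule 149): 1111111101011
Gen 4 (rule 18): 0000000000000
Gen 5 (rule 149): 1111111111111
Gen 6 (rule 18): 0000000000000
Gen 7 (rule 149): 1111111111111
Gen 8 (rule 18): 0000000000000
Gen 9 (rule 149): 1111111111111
Gen 10 (rule 18): 0000000000000
Gen 11 (rule 149): 1111111111111

Answer: 4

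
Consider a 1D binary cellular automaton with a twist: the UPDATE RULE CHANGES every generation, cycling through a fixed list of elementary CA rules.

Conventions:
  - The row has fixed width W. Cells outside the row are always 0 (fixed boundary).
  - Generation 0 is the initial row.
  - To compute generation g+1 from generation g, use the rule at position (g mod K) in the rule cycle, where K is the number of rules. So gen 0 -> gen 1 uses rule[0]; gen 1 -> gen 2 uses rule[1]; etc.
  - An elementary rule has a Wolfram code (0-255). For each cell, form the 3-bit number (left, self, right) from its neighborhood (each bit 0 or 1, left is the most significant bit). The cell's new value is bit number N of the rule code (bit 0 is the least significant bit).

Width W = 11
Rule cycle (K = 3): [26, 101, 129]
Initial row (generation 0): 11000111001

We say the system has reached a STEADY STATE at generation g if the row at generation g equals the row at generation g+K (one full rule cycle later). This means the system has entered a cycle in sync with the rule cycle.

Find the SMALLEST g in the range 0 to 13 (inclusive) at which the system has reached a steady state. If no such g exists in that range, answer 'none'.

Answer: 5

Derivation:
Gen 0: 11000111001
Gen 1 (rule 26): 10101100110
Gen 2 (rule 101): 11110100010
Gen 3 (rule 129): 01100001000
Gen 4 (rule 26): 11010010100
Gen 5 (rule 101): 01110011101
Gen 6 (rule 129): 00100001000
Gen 7 (rule 26): 01010010100
Gen 8 (rule 101): 01110011101
Gen 9 (rule 129): 00100001000
Gen 10 (rule 26): 01010010100
Gen 11 (rule 101): 01110011101
Gen 12 (rule 129): 00100001000
Gen 13 (rule 26): 01010010100
Gen 14 (rule 101): 01110011101
Gen 15 (rule 129): 00100001000
Gen 16 (rule 26): 01010010100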